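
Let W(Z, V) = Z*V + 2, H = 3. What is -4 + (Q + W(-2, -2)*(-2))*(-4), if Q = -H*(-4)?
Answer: -4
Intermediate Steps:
W(Z, V) = 2 + V*Z (W(Z, V) = V*Z + 2 = 2 + V*Z)
Q = 12 (Q = -1*3*(-4) = -3*(-4) = 12)
-4 + (Q + W(-2, -2)*(-2))*(-4) = -4 + (12 + (2 - 2*(-2))*(-2))*(-4) = -4 + (12 + (2 + 4)*(-2))*(-4) = -4 + (12 + 6*(-2))*(-4) = -4 + (12 - 12)*(-4) = -4 + 0*(-4) = -4 + 0 = -4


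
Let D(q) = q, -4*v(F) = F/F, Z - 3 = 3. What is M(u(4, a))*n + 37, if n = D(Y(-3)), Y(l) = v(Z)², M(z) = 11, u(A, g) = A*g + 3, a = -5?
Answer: 603/16 ≈ 37.688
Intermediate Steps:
Z = 6 (Z = 3 + 3 = 6)
u(A, g) = 3 + A*g
v(F) = -¼ (v(F) = -F/(4*F) = -¼*1 = -¼)
Y(l) = 1/16 (Y(l) = (-¼)² = 1/16)
n = 1/16 ≈ 0.062500
M(u(4, a))*n + 37 = 11*(1/16) + 37 = 11/16 + 37 = 603/16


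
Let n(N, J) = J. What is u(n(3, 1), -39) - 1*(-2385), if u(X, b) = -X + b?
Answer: 2345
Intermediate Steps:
u(X, b) = b - X
u(n(3, 1), -39) - 1*(-2385) = (-39 - 1*1) - 1*(-2385) = (-39 - 1) + 2385 = -40 + 2385 = 2345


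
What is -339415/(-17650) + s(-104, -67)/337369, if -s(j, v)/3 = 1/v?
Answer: 1534408538999/79791142190 ≈ 19.230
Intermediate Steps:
s(j, v) = -3/v
-339415/(-17650) + s(-104, -67)/337369 = -339415/(-17650) - 3/(-67)/337369 = -339415*(-1/17650) - 3*(-1/67)*(1/337369) = 67883/3530 + (3/67)*(1/337369) = 67883/3530 + 3/22603723 = 1534408538999/79791142190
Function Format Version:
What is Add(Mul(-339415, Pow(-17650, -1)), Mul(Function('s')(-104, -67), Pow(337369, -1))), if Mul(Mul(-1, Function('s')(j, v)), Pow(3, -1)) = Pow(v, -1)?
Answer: Rational(1534408538999, 79791142190) ≈ 19.230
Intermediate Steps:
Function('s')(j, v) = Mul(-3, Pow(v, -1))
Add(Mul(-339415, Pow(-17650, -1)), Mul(Function('s')(-104, -67), Pow(337369, -1))) = Add(Mul(-339415, Pow(-17650, -1)), Mul(Mul(-3, Pow(-67, -1)), Pow(337369, -1))) = Add(Mul(-339415, Rational(-1, 17650)), Mul(Mul(-3, Rational(-1, 67)), Rational(1, 337369))) = Add(Rational(67883, 3530), Mul(Rational(3, 67), Rational(1, 337369))) = Add(Rational(67883, 3530), Rational(3, 22603723)) = Rational(1534408538999, 79791142190)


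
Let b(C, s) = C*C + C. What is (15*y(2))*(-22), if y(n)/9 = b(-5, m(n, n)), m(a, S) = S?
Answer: -59400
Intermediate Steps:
b(C, s) = C + C² (b(C, s) = C² + C = C + C²)
y(n) = 180 (y(n) = 9*(-5*(1 - 5)) = 9*(-5*(-4)) = 9*20 = 180)
(15*y(2))*(-22) = (15*180)*(-22) = 2700*(-22) = -59400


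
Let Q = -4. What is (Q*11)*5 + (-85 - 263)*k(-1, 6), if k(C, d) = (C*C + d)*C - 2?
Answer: 2912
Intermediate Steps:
k(C, d) = -2 + C*(d + C²) (k(C, d) = (C² + d)*C - 2 = (d + C²)*C - 2 = C*(d + C²) - 2 = -2 + C*(d + C²))
(Q*11)*5 + (-85 - 263)*k(-1, 6) = -4*11*5 + (-85 - 263)*(-2 + (-1)³ - 1*6) = -44*5 - 348*(-2 - 1 - 6) = -220 - 348*(-9) = -220 + 3132 = 2912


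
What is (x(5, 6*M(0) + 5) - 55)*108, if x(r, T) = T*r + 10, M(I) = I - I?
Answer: -2160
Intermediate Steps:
M(I) = 0
x(r, T) = 10 + T*r
(x(5, 6*M(0) + 5) - 55)*108 = ((10 + (6*0 + 5)*5) - 55)*108 = ((10 + (0 + 5)*5) - 55)*108 = ((10 + 5*5) - 55)*108 = ((10 + 25) - 55)*108 = (35 - 55)*108 = -20*108 = -2160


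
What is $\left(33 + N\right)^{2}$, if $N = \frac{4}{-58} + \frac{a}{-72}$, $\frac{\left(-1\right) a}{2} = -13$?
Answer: $\frac{1156204009}{1089936} \approx 1060.8$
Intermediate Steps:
$a = 26$ ($a = \left(-2\right) \left(-13\right) = 26$)
$N = - \frac{449}{1044}$ ($N = \frac{4}{-58} + \frac{26}{-72} = 4 \left(- \frac{1}{58}\right) + 26 \left(- \frac{1}{72}\right) = - \frac{2}{29} - \frac{13}{36} = - \frac{449}{1044} \approx -0.43008$)
$\left(33 + N\right)^{2} = \left(33 - \frac{449}{1044}\right)^{2} = \left(\frac{34003}{1044}\right)^{2} = \frac{1156204009}{1089936}$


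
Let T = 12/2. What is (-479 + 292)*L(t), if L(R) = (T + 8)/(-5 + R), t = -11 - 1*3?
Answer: 2618/19 ≈ 137.79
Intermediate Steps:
T = 6 (T = 12*(1/2) = 6)
t = -14 (t = -11 - 3 = -14)
L(R) = 14/(-5 + R) (L(R) = (6 + 8)/(-5 + R) = 14/(-5 + R))
(-479 + 292)*L(t) = (-479 + 292)*(14/(-5 - 14)) = -2618/(-19) = -2618*(-1)/19 = -187*(-14/19) = 2618/19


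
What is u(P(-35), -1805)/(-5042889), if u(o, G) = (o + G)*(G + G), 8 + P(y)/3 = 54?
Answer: -6017870/5042889 ≈ -1.1933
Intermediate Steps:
P(y) = 138 (P(y) = -24 + 3*54 = -24 + 162 = 138)
u(o, G) = 2*G*(G + o) (u(o, G) = (G + o)*(2*G) = 2*G*(G + o))
u(P(-35), -1805)/(-5042889) = (2*(-1805)*(-1805 + 138))/(-5042889) = (2*(-1805)*(-1667))*(-1/5042889) = 6017870*(-1/5042889) = -6017870/5042889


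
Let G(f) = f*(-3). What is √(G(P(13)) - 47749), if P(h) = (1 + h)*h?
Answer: I*√48295 ≈ 219.76*I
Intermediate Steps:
P(h) = h*(1 + h)
G(f) = -3*f
√(G(P(13)) - 47749) = √(-39*(1 + 13) - 47749) = √(-39*14 - 47749) = √(-3*182 - 47749) = √(-546 - 47749) = √(-48295) = I*√48295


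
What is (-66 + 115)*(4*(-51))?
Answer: -9996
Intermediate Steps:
(-66 + 115)*(4*(-51)) = 49*(-204) = -9996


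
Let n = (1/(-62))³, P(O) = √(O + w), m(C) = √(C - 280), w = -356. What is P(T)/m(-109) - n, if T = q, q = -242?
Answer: 1/238328 + √232622/389 ≈ 1.2399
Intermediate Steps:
T = -242
m(C) = √(-280 + C)
P(O) = √(-356 + O) (P(O) = √(O - 356) = √(-356 + O))
n = -1/238328 (n = (-1/62)³ = -1/238328 ≈ -4.1959e-6)
P(T)/m(-109) - n = √(-356 - 242)/(√(-280 - 109)) - 1*(-1/238328) = √(-598)/(√(-389)) + 1/238328 = (I*√598)/((I*√389)) + 1/238328 = (I*√598)*(-I*√389/389) + 1/238328 = √232622/389 + 1/238328 = 1/238328 + √232622/389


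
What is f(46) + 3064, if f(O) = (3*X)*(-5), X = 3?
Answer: 3019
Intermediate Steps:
f(O) = -45 (f(O) = (3*3)*(-5) = 9*(-5) = -45)
f(46) + 3064 = -45 + 3064 = 3019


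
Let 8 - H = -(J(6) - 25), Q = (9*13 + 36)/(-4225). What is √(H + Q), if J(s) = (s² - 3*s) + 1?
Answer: √8297/65 ≈ 1.4014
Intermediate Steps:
J(s) = 1 + s² - 3*s
Q = -153/4225 (Q = (117 + 36)*(-1/4225) = 153*(-1/4225) = -153/4225 ≈ -0.036213)
H = 2 (H = 8 - (-1)*((1 + 6² - 3*6) - 25) = 8 - (-1)*((1 + 36 - 18) - 25) = 8 - (-1)*(19 - 25) = 8 - (-1)*(-6) = 8 - 1*6 = 8 - 6 = 2)
√(H + Q) = √(2 - 153/4225) = √(8297/4225) = √8297/65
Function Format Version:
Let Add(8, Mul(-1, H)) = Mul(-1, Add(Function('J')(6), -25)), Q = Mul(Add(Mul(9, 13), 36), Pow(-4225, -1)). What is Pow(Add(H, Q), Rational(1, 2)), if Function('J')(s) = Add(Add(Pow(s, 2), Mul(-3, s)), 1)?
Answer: Mul(Rational(1, 65), Pow(8297, Rational(1, 2))) ≈ 1.4014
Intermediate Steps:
Function('J')(s) = Add(1, Pow(s, 2), Mul(-3, s))
Q = Rational(-153, 4225) (Q = Mul(Add(117, 36), Rational(-1, 4225)) = Mul(153, Rational(-1, 4225)) = Rational(-153, 4225) ≈ -0.036213)
H = 2 (H = Add(8, Mul(-1, Mul(-1, Add(Add(1, Pow(6, 2), Mul(-3, 6)), -25)))) = Add(8, Mul(-1, Mul(-1, Add(Add(1, 36, -18), -25)))) = Add(8, Mul(-1, Mul(-1, Add(19, -25)))) = Add(8, Mul(-1, Mul(-1, -6))) = Add(8, Mul(-1, 6)) = Add(8, -6) = 2)
Pow(Add(H, Q), Rational(1, 2)) = Pow(Add(2, Rational(-153, 4225)), Rational(1, 2)) = Pow(Rational(8297, 4225), Rational(1, 2)) = Mul(Rational(1, 65), Pow(8297, Rational(1, 2)))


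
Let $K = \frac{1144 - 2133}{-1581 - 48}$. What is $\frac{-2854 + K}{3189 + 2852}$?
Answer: $- \frac{4648177}{9840789} \approx -0.47234$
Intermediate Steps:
$K = \frac{989}{1629}$ ($K = - \frac{989}{-1629} = \left(-989\right) \left(- \frac{1}{1629}\right) = \frac{989}{1629} \approx 0.60712$)
$\frac{-2854 + K}{3189 + 2852} = \frac{-2854 + \frac{989}{1629}}{3189 + 2852} = - \frac{4648177}{1629 \cdot 6041} = \left(- \frac{4648177}{1629}\right) \frac{1}{6041} = - \frac{4648177}{9840789}$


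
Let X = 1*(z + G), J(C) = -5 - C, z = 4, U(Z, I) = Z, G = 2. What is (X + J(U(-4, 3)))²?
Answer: 25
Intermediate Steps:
X = 6 (X = 1*(4 + 2) = 1*6 = 6)
(X + J(U(-4, 3)))² = (6 + (-5 - 1*(-4)))² = (6 + (-5 + 4))² = (6 - 1)² = 5² = 25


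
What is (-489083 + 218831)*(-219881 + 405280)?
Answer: -50104450548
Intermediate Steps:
(-489083 + 218831)*(-219881 + 405280) = -270252*185399 = -50104450548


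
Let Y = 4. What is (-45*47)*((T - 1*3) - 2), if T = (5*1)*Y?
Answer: -31725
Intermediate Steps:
T = 20 (T = (5*1)*4 = 5*4 = 20)
(-45*47)*((T - 1*3) - 2) = (-45*47)*((20 - 1*3) - 2) = -2115*((20 - 3) - 2) = -2115*(17 - 2) = -2115*15 = -31725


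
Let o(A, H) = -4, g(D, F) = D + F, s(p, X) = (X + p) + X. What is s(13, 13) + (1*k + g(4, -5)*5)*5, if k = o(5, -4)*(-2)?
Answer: 54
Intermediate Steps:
s(p, X) = p + 2*X
k = 8 (k = -4*(-2) = 8)
s(13, 13) + (1*k + g(4, -5)*5)*5 = (13 + 2*13) + (1*8 + (4 - 5)*5)*5 = (13 + 26) + (8 - 1*5)*5 = 39 + (8 - 5)*5 = 39 + 3*5 = 39 + 15 = 54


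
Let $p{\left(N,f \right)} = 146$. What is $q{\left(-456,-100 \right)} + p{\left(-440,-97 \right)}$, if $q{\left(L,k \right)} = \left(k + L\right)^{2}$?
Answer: $309282$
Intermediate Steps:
$q{\left(L,k \right)} = \left(L + k\right)^{2}$
$q{\left(-456,-100 \right)} + p{\left(-440,-97 \right)} = \left(-456 - 100\right)^{2} + 146 = \left(-556\right)^{2} + 146 = 309136 + 146 = 309282$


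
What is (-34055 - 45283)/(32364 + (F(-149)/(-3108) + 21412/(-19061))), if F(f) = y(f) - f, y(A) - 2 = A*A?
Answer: -83930519799/34228609894 ≈ -2.4521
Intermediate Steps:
y(A) = 2 + A**2 (y(A) = 2 + A*A = 2 + A**2)
F(f) = 2 + f**2 - f (F(f) = (2 + f**2) - f = 2 + f**2 - f)
(-34055 - 45283)/(32364 + (F(-149)/(-3108) + 21412/(-19061))) = (-34055 - 45283)/(32364 + ((2 + (-149)**2 - 1*(-149))/(-3108) + 21412/(-19061))) = -79338/(32364 + ((2 + 22201 + 149)*(-1/3108) + 21412*(-1/19061))) = -79338/(32364 + (22352*(-1/3108) - 21412/19061)) = -79338/(32364 + (-5588/777 - 21412/19061)) = -79338/(32364 - 17592856/2115771) = -79338/68457219788/2115771 = -79338*2115771/68457219788 = -83930519799/34228609894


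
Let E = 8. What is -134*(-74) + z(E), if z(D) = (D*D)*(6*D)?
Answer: 12988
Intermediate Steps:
z(D) = 6*D**3 (z(D) = D**2*(6*D) = 6*D**3)
-134*(-74) + z(E) = -134*(-74) + 6*8**3 = 9916 + 6*512 = 9916 + 3072 = 12988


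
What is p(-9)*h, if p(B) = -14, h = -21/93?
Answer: 98/31 ≈ 3.1613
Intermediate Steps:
h = -7/31 (h = -21*1/93 = -7/31 ≈ -0.22581)
p(-9)*h = -14*(-7/31) = 98/31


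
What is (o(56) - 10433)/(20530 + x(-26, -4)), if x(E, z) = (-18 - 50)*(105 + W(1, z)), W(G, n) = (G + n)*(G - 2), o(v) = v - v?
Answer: -10433/13186 ≈ -0.79122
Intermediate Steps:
o(v) = 0
W(G, n) = (-2 + G)*(G + n) (W(G, n) = (G + n)*(-2 + G) = (-2 + G)*(G + n))
x(E, z) = -7072 + 68*z (x(E, z) = (-18 - 50)*(105 + (1² - 2*1 - 2*z + 1*z)) = -68*(105 + (1 - 2 - 2*z + z)) = -68*(105 + (-1 - z)) = -68*(104 - z) = -7072 + 68*z)
(o(56) - 10433)/(20530 + x(-26, -4)) = (0 - 10433)/(20530 + (-7072 + 68*(-4))) = -10433/(20530 + (-7072 - 272)) = -10433/(20530 - 7344) = -10433/13186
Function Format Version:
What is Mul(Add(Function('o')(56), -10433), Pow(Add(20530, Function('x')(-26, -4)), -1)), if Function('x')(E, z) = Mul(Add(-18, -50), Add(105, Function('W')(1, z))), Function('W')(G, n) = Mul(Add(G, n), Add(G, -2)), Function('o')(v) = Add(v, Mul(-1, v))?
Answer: Rational(-10433, 13186) ≈ -0.79122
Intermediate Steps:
Function('o')(v) = 0
Function('W')(G, n) = Mul(Add(-2, G), Add(G, n)) (Function('W')(G, n) = Mul(Add(G, n), Add(-2, G)) = Mul(Add(-2, G), Add(G, n)))
Function('x')(E, z) = Add(-7072, Mul(68, z)) (Function('x')(E, z) = Mul(Add(-18, -50), Add(105, Add(Pow(1, 2), Mul(-2, 1), Mul(-2, z), Mul(1, z)))) = Mul(-68, Add(105, Add(1, -2, Mul(-2, z), z))) = Mul(-68, Add(105, Add(-1, Mul(-1, z)))) = Mul(-68, Add(104, Mul(-1, z))) = Add(-7072, Mul(68, z)))
Mul(Add(Function('o')(56), -10433), Pow(Add(20530, Function('x')(-26, -4)), -1)) = Mul(Add(0, -10433), Pow(Add(20530, Add(-7072, Mul(68, -4))), -1)) = Mul(-10433, Pow(Add(20530, Add(-7072, -272)), -1)) = Mul(-10433, Pow(Add(20530, -7344), -1)) = Mul(-10433, Pow(13186, -1)) = Mul(-10433, Rational(1, 13186)) = Rational(-10433, 13186)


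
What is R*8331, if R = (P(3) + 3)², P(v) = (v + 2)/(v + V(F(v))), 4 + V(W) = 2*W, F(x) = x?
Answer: 133296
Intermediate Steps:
V(W) = -4 + 2*W
P(v) = (2 + v)/(-4 + 3*v) (P(v) = (v + 2)/(v + (-4 + 2*v)) = (2 + v)/(-4 + 3*v))
R = 16 (R = ((2 + 3)/(-4 + 3*3) + 3)² = (5/(-4 + 9) + 3)² = (5/5 + 3)² = ((⅕)*5 + 3)² = (1 + 3)² = 4² = 16)
R*8331 = 16*8331 = 133296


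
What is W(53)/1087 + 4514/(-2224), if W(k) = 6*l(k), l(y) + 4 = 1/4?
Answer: -2478379/1208744 ≈ -2.0504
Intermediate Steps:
l(y) = -15/4 (l(y) = -4 + 1/4 = -4 + 1*(¼) = -4 + ¼ = -15/4)
W(k) = -45/2 (W(k) = 6*(-15/4) = -45/2)
W(53)/1087 + 4514/(-2224) = -45/2/1087 + 4514/(-2224) = -45/2*1/1087 + 4514*(-1/2224) = -45/2174 - 2257/1112 = -2478379/1208744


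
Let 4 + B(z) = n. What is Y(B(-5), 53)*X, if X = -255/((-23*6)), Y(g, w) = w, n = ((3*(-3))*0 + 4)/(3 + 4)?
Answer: 4505/46 ≈ 97.935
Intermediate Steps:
n = 4/7 (n = (-9*0 + 4)/7 = (0 + 4)*(⅐) = 4*(⅐) = 4/7 ≈ 0.57143)
B(z) = -24/7 (B(z) = -4 + 4/7 = -24/7)
X = 85/46 (X = -255/(-138) = -255*(-1/138) = 85/46 ≈ 1.8478)
Y(B(-5), 53)*X = 53*(85/46) = 4505/46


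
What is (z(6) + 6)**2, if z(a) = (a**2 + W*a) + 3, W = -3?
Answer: 729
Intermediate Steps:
z(a) = 3 + a**2 - 3*a (z(a) = (a**2 - 3*a) + 3 = 3 + a**2 - 3*a)
(z(6) + 6)**2 = ((3 + 6**2 - 3*6) + 6)**2 = ((3 + 36 - 18) + 6)**2 = (21 + 6)**2 = 27**2 = 729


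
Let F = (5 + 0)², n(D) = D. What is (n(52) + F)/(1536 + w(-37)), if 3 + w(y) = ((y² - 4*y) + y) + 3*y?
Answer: 77/2902 ≈ 0.026533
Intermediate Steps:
F = 25 (F = 5² = 25)
w(y) = -3 + y² (w(y) = -3 + (((y² - 4*y) + y) + 3*y) = -3 + ((y² - 3*y) + 3*y) = -3 + y²)
(n(52) + F)/(1536 + w(-37)) = (52 + 25)/(1536 + (-3 + (-37)²)) = 77/(1536 + (-3 + 1369)) = 77/(1536 + 1366) = 77/2902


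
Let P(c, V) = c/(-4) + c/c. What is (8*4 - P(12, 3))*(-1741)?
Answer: -59194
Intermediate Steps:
P(c, V) = 1 - c/4 (P(c, V) = c*(-1/4) + 1 = -c/4 + 1 = 1 - c/4)
(8*4 - P(12, 3))*(-1741) = (8*4 - (1 - 1/4*12))*(-1741) = (32 - (1 - 3))*(-1741) = (32 - 1*(-2))*(-1741) = (32 + 2)*(-1741) = 34*(-1741) = -59194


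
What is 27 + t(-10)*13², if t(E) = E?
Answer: -1663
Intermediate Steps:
27 + t(-10)*13² = 27 - 10*13² = 27 - 10*169 = 27 - 1690 = -1663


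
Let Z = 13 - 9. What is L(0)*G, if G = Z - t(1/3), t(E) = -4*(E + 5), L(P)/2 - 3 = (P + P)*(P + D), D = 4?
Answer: 152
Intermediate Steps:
L(P) = 6 + 4*P*(4 + P) (L(P) = 6 + 2*((P + P)*(P + 4)) = 6 + 2*((2*P)*(4 + P)) = 6 + 2*(2*P*(4 + P)) = 6 + 4*P*(4 + P))
t(E) = -20 - 4*E (t(E) = -4*(5 + E) = -20 - 4*E)
Z = 4
G = 76/3 (G = 4 - (-20 - 4/3) = 4 - 1*(-64/3) = 4 + 64/3 = 76/3 ≈ 25.333)
L(0)*G = (6 + 4*0² + 16*0)*(76/3) = (6 + 4*0 + 0)*(76/3) = (6 + 0 + 0)*(76/3) = 6*(76/3) = 152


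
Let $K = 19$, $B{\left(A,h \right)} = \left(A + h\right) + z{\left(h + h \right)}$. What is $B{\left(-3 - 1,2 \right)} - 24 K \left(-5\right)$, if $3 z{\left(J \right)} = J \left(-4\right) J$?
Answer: $\frac{6770}{3} \approx 2256.7$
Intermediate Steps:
$z{\left(J \right)} = - \frac{4 J^{2}}{3}$ ($z{\left(J \right)} = \frac{J \left(-4\right) J}{3} = \frac{- 4 J J}{3} = \frac{\left(-4\right) J^{2}}{3} = - \frac{4 J^{2}}{3}$)
$B{\left(A,h \right)} = A + h - \frac{16 h^{2}}{3}$ ($B{\left(A,h \right)} = \left(A + h\right) - \frac{4 \left(h + h\right)^{2}}{3} = \left(A + h\right) - \frac{4 \left(2 h\right)^{2}}{3} = \left(A + h\right) - \frac{4 \cdot 4 h^{2}}{3} = \left(A + h\right) - \frac{16 h^{2}}{3} = A + h - \frac{16 h^{2}}{3}$)
$B{\left(-3 - 1,2 \right)} - 24 K \left(-5\right) = \left(\left(-3 - 1\right) + 2 - \frac{16 \cdot 2^{2}}{3}\right) - 24 \cdot 19 \left(-5\right) = \left(\left(-3 - 1\right) + 2 - \frac{64}{3}\right) - -2280 = \left(-4 + 2 - \frac{64}{3}\right) + 2280 = - \frac{70}{3} + 2280 = \frac{6770}{3}$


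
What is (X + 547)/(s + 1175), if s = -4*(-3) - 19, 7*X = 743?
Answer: 1143/2044 ≈ 0.55920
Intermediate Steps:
X = 743/7 (X = (1/7)*743 = 743/7 ≈ 106.14)
s = -7 (s = 12 - 19 = -7)
(X + 547)/(s + 1175) = (743/7 + 547)/(-7 + 1175) = (4572/7)/1168 = (4572/7)*(1/1168) = 1143/2044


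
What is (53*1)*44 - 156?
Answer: 2176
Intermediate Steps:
(53*1)*44 - 156 = 53*44 - 156 = 2332 - 156 = 2176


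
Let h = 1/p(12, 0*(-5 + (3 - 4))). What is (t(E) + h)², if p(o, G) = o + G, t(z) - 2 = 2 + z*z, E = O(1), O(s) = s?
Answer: 3721/144 ≈ 25.840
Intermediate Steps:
E = 1
t(z) = 4 + z² (t(z) = 2 + (2 + z*z) = 2 + (2 + z²) = 4 + z²)
p(o, G) = G + o
h = 1/12 (h = 1/(0*(-5 + (3 - 4)) + 12) = 1/(0*(-5 - 1) + 12) = 1/(0*(-6) + 12) = 1/(0 + 12) = 1/12 ≈ 0.083333)
(t(E) + h)² = ((4 + 1²) + 1/12)² = ((4 + 1) + 1/12)² = (5 + 1/12)² = (61/12)² = 3721/144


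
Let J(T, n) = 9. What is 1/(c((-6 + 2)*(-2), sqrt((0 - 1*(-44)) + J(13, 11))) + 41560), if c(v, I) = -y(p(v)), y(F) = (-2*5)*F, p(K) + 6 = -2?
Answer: 1/41480 ≈ 2.4108e-5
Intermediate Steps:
p(K) = -8 (p(K) = -6 - 2 = -8)
y(F) = -10*F
c(v, I) = -80 (c(v, I) = -(-10)*(-8) = -1*80 = -80)
1/(c((-6 + 2)*(-2), sqrt((0 - 1*(-44)) + J(13, 11))) + 41560) = 1/(-80 + 41560) = 1/41480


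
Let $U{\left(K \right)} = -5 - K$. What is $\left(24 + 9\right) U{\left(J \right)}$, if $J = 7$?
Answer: $-396$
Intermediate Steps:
$\left(24 + 9\right) U{\left(J \right)} = \left(24 + 9\right) \left(-5 - 7\right) = 33 \left(-5 - 7\right) = 33 \left(-12\right) = -396$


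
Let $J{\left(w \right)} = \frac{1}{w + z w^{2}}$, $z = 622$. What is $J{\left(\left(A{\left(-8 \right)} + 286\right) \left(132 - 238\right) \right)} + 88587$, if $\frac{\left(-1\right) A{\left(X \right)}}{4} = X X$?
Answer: $\frac{557204223506941}{6289909620} \approx 88587.0$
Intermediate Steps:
$A{\left(X \right)} = - 4 X^{2}$ ($A{\left(X \right)} = - 4 X X = - 4 X^{2}$)
$J{\left(w \right)} = \frac{1}{w + 622 w^{2}}$
$J{\left(\left(A{\left(-8 \right)} + 286\right) \left(132 - 238\right) \right)} + 88587 = \frac{1}{\left(- 4 \left(-8\right)^{2} + 286\right) \left(132 - 238\right) \left(1 + 622 \left(- 4 \left(-8\right)^{2} + 286\right) \left(132 - 238\right)\right)} + 88587 = \frac{1}{\left(\left(-4\right) 64 + 286\right) \left(-106\right) \left(1 + 622 \left(\left(-4\right) 64 + 286\right) \left(-106\right)\right)} + 88587 = \frac{1}{\left(-256 + 286\right) \left(-106\right) \left(1 + 622 \left(-256 + 286\right) \left(-106\right)\right)} + 88587 = \frac{1}{30 \left(-106\right) \left(1 + 622 \cdot 30 \left(-106\right)\right)} + 88587 = \frac{1}{\left(-3180\right) \left(1 + 622 \left(-3180\right)\right)} + 88587 = - \frac{1}{3180 \left(1 - 1977960\right)} + 88587 = - \frac{1}{3180 \left(-1977959\right)} + 88587 = \left(- \frac{1}{3180}\right) \left(- \frac{1}{1977959}\right) + 88587 = \frac{1}{6289909620} + 88587 = \frac{557204223506941}{6289909620}$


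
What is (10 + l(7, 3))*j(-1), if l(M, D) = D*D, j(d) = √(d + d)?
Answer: 19*I*√2 ≈ 26.87*I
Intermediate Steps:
j(d) = √2*√d (j(d) = √(2*d) = √2*√d)
l(M, D) = D²
(10 + l(7, 3))*j(-1) = (10 + 3²)*(√2*√(-1)) = (10 + 9)*(√2*I) = 19*(I*√2) = 19*I*√2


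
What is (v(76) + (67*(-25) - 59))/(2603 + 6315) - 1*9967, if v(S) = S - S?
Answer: -44443720/4459 ≈ -9967.2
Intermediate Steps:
v(S) = 0
(v(76) + (67*(-25) - 59))/(2603 + 6315) - 1*9967 = (0 + (67*(-25) - 59))/(2603 + 6315) - 1*9967 = (0 + (-1675 - 59))/8918 - 9967 = (0 - 1734)*(1/8918) - 9967 = -1734*1/8918 - 9967 = -867/4459 - 9967 = -44443720/4459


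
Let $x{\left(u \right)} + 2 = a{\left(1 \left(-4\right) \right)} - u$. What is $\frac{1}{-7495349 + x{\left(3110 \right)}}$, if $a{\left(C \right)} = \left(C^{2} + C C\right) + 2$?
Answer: $- \frac{1}{7498427} \approx -1.3336 \cdot 10^{-7}$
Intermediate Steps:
$a{\left(C \right)} = 2 + 2 C^{2}$ ($a{\left(C \right)} = \left(C^{2} + C^{2}\right) + 2 = 2 C^{2} + 2 = 2 + 2 C^{2}$)
$x{\left(u \right)} = 32 - u$ ($x{\left(u \right)} = -2 - \left(-2 - 32 + u\right) = -2 - \left(-34 + u\right) = 32 - u$)
$\frac{1}{-7495349 + x{\left(3110 \right)}} = \frac{1}{-7495349 + \left(32 - 3110\right)} = \frac{1}{-7495349 - 3078} = \frac{1}{-7498427} = - \frac{1}{7498427}$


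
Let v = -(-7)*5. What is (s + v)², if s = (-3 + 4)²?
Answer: 1296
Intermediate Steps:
s = 1 (s = 1² = 1)
v = 35 (v = -1*(-35) = 35)
(s + v)² = (1 + 35)² = 36² = 1296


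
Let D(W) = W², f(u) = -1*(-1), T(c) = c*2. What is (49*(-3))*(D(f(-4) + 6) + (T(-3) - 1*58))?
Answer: 2205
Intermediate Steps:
T(c) = 2*c
f(u) = 1
(49*(-3))*(D(f(-4) + 6) + (T(-3) - 1*58)) = (49*(-3))*((1 + 6)² + (2*(-3) - 1*58)) = -147*(7² + (-6 - 58)) = -147*(49 - 64) = -147*(-15) = 2205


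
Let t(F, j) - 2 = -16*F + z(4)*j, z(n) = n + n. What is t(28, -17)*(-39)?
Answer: 22698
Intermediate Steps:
z(n) = 2*n
t(F, j) = 2 - 16*F + 8*j (t(F, j) = 2 + (-16*F + (2*4)*j) = 2 + (-16*F + 8*j) = 2 - 16*F + 8*j)
t(28, -17)*(-39) = (2 - 16*28 + 8*(-17))*(-39) = (2 - 448 - 136)*(-39) = -582*(-39) = 22698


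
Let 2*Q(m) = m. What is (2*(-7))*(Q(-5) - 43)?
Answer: 637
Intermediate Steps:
Q(m) = m/2
(2*(-7))*(Q(-5) - 43) = (2*(-7))*((1/2)*(-5) - 43) = -14*(-5/2 - 43) = -14*(-91/2) = 637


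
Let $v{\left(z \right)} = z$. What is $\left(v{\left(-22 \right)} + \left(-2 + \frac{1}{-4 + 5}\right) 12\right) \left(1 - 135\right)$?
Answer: $4556$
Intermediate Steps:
$\left(v{\left(-22 \right)} + \left(-2 + \frac{1}{-4 + 5}\right) 12\right) \left(1 - 135\right) = \left(-22 + \left(-2 + \frac{1}{-4 + 5}\right) 12\right) \left(1 - 135\right) = \left(-22 + \left(-2 + 1^{-1}\right) 12\right) \left(-134\right) = \left(-22 + \left(-2 + 1\right) 12\right) \left(-134\right) = \left(-22 - 12\right) \left(-134\right) = \left(-34\right) \left(-134\right) = 4556$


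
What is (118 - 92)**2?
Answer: 676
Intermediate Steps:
(118 - 92)**2 = 26**2 = 676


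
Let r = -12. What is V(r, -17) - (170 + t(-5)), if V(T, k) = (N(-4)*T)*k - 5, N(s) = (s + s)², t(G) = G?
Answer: 12886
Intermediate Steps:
N(s) = 4*s² (N(s) = (2*s)² = 4*s²)
V(T, k) = -5 + 64*T*k (V(T, k) = ((4*(-4)²)*T)*k - 5 = ((4*16)*T)*k - 5 = (64*T)*k - 5 = 64*T*k - 5 = -5 + 64*T*k)
V(r, -17) - (170 + t(-5)) = (-5 + 64*(-12)*(-17)) - (170 - 5) = (-5 + 13056) - 1*165 = 13051 - 165 = 12886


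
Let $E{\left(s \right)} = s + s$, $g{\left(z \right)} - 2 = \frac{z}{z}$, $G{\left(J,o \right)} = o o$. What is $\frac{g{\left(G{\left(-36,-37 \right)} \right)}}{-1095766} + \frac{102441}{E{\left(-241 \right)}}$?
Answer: $- \frac{28062841563}{132039803} \approx -212.53$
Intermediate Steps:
$G{\left(J,o \right)} = o^{2}$
$g{\left(z \right)} = 3$ ($g{\left(z \right)} = 2 + \frac{z}{z} = 2 + 1 = 3$)
$E{\left(s \right)} = 2 s$
$\frac{g{\left(G{\left(-36,-37 \right)} \right)}}{-1095766} + \frac{102441}{E{\left(-241 \right)}} = \frac{3}{-1095766} + \frac{102441}{2 \left(-241\right)} = 3 \left(- \frac{1}{1095766}\right) + \frac{102441}{-482} = - \frac{3}{1095766} + 102441 \left(- \frac{1}{482}\right) = - \frac{3}{1095766} - \frac{102441}{482} = - \frac{28062841563}{132039803}$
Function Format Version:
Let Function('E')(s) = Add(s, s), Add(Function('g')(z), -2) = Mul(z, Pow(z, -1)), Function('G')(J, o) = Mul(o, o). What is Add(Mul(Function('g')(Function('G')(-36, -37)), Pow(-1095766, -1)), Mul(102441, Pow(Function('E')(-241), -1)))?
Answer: Rational(-28062841563, 132039803) ≈ -212.53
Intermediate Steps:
Function('G')(J, o) = Pow(o, 2)
Function('g')(z) = 3 (Function('g')(z) = Add(2, Mul(z, Pow(z, -1))) = Add(2, 1) = 3)
Function('E')(s) = Mul(2, s)
Add(Mul(Function('g')(Function('G')(-36, -37)), Pow(-1095766, -1)), Mul(102441, Pow(Function('E')(-241), -1))) = Add(Mul(3, Pow(-1095766, -1)), Mul(102441, Pow(Mul(2, -241), -1))) = Add(Mul(3, Rational(-1, 1095766)), Mul(102441, Pow(-482, -1))) = Add(Rational(-3, 1095766), Mul(102441, Rational(-1, 482))) = Add(Rational(-3, 1095766), Rational(-102441, 482)) = Rational(-28062841563, 132039803)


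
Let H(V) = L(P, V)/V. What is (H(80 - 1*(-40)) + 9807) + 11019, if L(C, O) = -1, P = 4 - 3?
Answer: 2499119/120 ≈ 20826.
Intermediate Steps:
P = 1
H(V) = -1/V
(H(80 - 1*(-40)) + 9807) + 11019 = (-1/(80 - 1*(-40)) + 9807) + 11019 = (-1/(80 + 40) + 9807) + 11019 = (-1/120 + 9807) + 11019 = 1176839/120 + 11019 = 2499119/120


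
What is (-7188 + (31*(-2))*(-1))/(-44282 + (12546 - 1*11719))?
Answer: 7126/43455 ≈ 0.16399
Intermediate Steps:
(-7188 + (31*(-2))*(-1))/(-44282 + (12546 - 1*11719)) = (-7188 - 62*(-1))/(-44282 + (12546 - 11719)) = (-7188 + 62)/(-44282 + 827) = -7126/(-43455) = -7126*(-1/43455) = 7126/43455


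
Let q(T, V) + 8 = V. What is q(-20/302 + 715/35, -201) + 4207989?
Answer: 4207780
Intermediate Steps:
q(T, V) = -8 + V
q(-20/302 + 715/35, -201) + 4207989 = (-8 - 201) + 4207989 = -209 + 4207989 = 4207780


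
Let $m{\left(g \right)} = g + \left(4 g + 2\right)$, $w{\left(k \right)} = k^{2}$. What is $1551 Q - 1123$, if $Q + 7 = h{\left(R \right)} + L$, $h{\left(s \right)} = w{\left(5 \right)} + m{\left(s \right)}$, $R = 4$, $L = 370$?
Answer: $634787$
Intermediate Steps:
$m{\left(g \right)} = 2 + 5 g$ ($m{\left(g \right)} = g + \left(2 + 4 g\right) = 2 + 5 g$)
$h{\left(s \right)} = 27 + 5 s$ ($h{\left(s \right)} = 5^{2} + \left(2 + 5 s\right) = 25 + \left(2 + 5 s\right) = 27 + 5 s$)
$Q = 410$ ($Q = -7 + \left(\left(27 + 5 \cdot 4\right) + 370\right) = -7 + \left(\left(27 + 20\right) + 370\right) = -7 + \left(47 + 370\right) = -7 + 417 = 410$)
$1551 Q - 1123 = 1551 \cdot 410 - 1123 = 635910 - 1123 = 634787$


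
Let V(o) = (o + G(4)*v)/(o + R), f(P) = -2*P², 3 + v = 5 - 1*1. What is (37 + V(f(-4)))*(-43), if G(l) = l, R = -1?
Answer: -53707/33 ≈ -1627.5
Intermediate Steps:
v = 1 (v = -3 + (5 - 1*1) = -3 + (5 - 1) = -3 + 4 = 1)
V(o) = (4 + o)/(-1 + o) (V(o) = (o + 4*1)/(o - 1) = (o + 4)/(-1 + o) = (4 + o)/(-1 + o))
(37 + V(f(-4)))*(-43) = (37 + (4 - 2*(-4)²)/(-1 - 2*(-4)²))*(-43) = (37 + (4 - 2*16)/(-1 - 2*16))*(-43) = (37 + (4 - 32)/(-1 - 32))*(-43) = (37 - 28/(-33))*(-43) = (37 - 1/33*(-28))*(-43) = (37 + 28/33)*(-43) = (1249/33)*(-43) = -53707/33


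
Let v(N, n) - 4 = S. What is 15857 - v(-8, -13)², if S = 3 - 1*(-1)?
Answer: 15793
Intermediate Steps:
S = 4 (S = 3 + 1 = 4)
v(N, n) = 8 (v(N, n) = 4 + 4 = 8)
15857 - v(-8, -13)² = 15857 - 1*8² = 15857 - 1*64 = 15857 - 64 = 15793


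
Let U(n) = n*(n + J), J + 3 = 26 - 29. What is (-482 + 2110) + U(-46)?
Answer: 4020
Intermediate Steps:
J = -6 (J = -3 + (26 - 29) = -3 - 3 = -6)
U(n) = n*(-6 + n) (U(n) = n*(n - 6) = n*(-6 + n))
(-482 + 2110) + U(-46) = (-482 + 2110) - 46*(-6 - 46) = 1628 - 46*(-52) = 1628 + 2392 = 4020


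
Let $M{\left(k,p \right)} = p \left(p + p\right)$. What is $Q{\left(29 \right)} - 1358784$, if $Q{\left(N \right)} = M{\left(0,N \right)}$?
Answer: $-1357102$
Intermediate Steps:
$M{\left(k,p \right)} = 2 p^{2}$ ($M{\left(k,p \right)} = p 2 p = 2 p^{2}$)
$Q{\left(N \right)} = 2 N^{2}$
$Q{\left(29 \right)} - 1358784 = 2 \cdot 29^{2} - 1358784 = 2 \cdot 841 - 1358784 = 1682 - 1358784 = -1357102$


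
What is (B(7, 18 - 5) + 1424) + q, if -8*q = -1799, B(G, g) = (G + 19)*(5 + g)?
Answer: 16935/8 ≈ 2116.9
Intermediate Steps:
B(G, g) = (5 + g)*(19 + G) (B(G, g) = (19 + G)*(5 + g) = (5 + g)*(19 + G))
q = 1799/8 (q = -⅛*(-1799) = 1799/8 ≈ 224.88)
(B(7, 18 - 5) + 1424) + q = ((95 + 5*7 + 19*(18 - 5) + 7*(18 - 5)) + 1424) + 1799/8 = ((95 + 35 + 19*13 + 7*13) + 1424) + 1799/8 = ((95 + 35 + 247 + 91) + 1424) + 1799/8 = (468 + 1424) + 1799/8 = 1892 + 1799/8 = 16935/8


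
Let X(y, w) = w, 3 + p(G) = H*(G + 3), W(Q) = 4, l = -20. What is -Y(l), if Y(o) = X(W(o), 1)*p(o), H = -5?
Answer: -82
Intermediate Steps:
p(G) = -18 - 5*G (p(G) = -3 - 5*(G + 3) = -3 - 5*(3 + G) = -3 + (-15 - 5*G) = -18 - 5*G)
Y(o) = -18 - 5*o (Y(o) = 1*(-18 - 5*o) = -18 - 5*o)
-Y(l) = -(-18 - 5*(-20)) = -(-18 + 100) = -1*82 = -82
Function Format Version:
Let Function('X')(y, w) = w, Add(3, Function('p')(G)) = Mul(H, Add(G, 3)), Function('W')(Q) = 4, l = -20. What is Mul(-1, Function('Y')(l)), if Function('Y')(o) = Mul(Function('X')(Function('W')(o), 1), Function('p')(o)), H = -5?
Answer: -82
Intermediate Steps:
Function('p')(G) = Add(-18, Mul(-5, G)) (Function('p')(G) = Add(-3, Mul(-5, Add(G, 3))) = Add(-3, Mul(-5, Add(3, G))) = Add(-3, Add(-15, Mul(-5, G))) = Add(-18, Mul(-5, G)))
Function('Y')(o) = Add(-18, Mul(-5, o)) (Function('Y')(o) = Mul(1, Add(-18, Mul(-5, o))) = Add(-18, Mul(-5, o)))
Mul(-1, Function('Y')(l)) = Mul(-1, Add(-18, Mul(-5, -20))) = Mul(-1, Add(-18, 100)) = Mul(-1, 82) = -82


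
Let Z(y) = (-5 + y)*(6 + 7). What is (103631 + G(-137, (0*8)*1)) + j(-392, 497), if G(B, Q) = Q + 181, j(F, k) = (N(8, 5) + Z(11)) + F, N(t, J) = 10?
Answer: 103508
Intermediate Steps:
Z(y) = -65 + 13*y (Z(y) = (-5 + y)*13 = -65 + 13*y)
j(F, k) = 88 + F (j(F, k) = (10 + (-65 + 13*11)) + F = (10 + (-65 + 143)) + F = (10 + 78) + F = 88 + F)
G(B, Q) = 181 + Q
(103631 + G(-137, (0*8)*1)) + j(-392, 497) = (103631 + (181 + (0*8)*1)) + (88 - 392) = (103631 + (181 + 0*1)) - 304 = (103631 + (181 + 0)) - 304 = (103631 + 181) - 304 = 103812 - 304 = 103508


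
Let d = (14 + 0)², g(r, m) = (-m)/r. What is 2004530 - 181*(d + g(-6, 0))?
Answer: 1969054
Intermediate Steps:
g(r, m) = -m/r
d = 196 (d = 14² = 196)
2004530 - 181*(d + g(-6, 0)) = 2004530 - 181*(196 - 1*0/(-6)) = 2004530 - 181*(196 - 1*0*(-⅙)) = 2004530 - 181*(196 + 0) = 2004530 - 181*196 = 2004530 - 1*35476 = 2004530 - 35476 = 1969054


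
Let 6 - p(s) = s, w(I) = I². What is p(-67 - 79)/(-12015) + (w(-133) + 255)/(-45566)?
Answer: -111261596/273737745 ≈ -0.40645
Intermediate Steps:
p(s) = 6 - s
p(-67 - 79)/(-12015) + (w(-133) + 255)/(-45566) = (6 - (-67 - 79))/(-12015) + ((-133)² + 255)/(-45566) = (6 - 1*(-146))*(-1/12015) + (17689 + 255)*(-1/45566) = (6 + 146)*(-1/12015) + 17944*(-1/45566) = 152*(-1/12015) - 8972/22783 = -152/12015 - 8972/22783 = -111261596/273737745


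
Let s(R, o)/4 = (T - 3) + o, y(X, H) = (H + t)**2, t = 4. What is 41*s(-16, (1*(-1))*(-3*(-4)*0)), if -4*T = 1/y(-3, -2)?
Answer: -2009/4 ≈ -502.25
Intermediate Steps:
y(X, H) = (4 + H)**2 (y(X, H) = (H + 4)**2 = (4 + H)**2)
T = -1/16 (T = -1/(4*(4 - 2)**2) = -1/(4*(2**2)) = -1/4/4 = -1/4*1/4 = -1/16 ≈ -0.062500)
s(R, o) = -49/4 + 4*o (s(R, o) = 4*((-1/16 - 3) + o) = 4*(-49/16 + o) = -49/4 + 4*o)
41*s(-16, (1*(-1))*(-3*(-4)*0)) = 41*(-49/4 + 4*((1*(-1))*(-3*(-4)*0))) = 41*(-49/4 + 4*(-12*0)) = 41*(-49/4 + 4*(-1*0)) = 41*(-49/4 + 4*0) = 41*(-49/4 + 0) = 41*(-49/4) = -2009/4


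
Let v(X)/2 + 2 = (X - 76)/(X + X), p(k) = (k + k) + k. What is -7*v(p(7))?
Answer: 139/3 ≈ 46.333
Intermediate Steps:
p(k) = 3*k (p(k) = 2*k + k = 3*k)
v(X) = -4 + (-76 + X)/X (v(X) = -4 + 2*((X - 76)/(X + X)) = -4 + 2*((-76 + X)/((2*X))) = -4 + 2*((-76 + X)*(1/(2*X))) = -4 + 2*((-76 + X)/(2*X)) = -4 + (-76 + X)/X)
-7*v(p(7)) = -7*(-3 - 76/(3*7)) = -7*(-3 - 76/21) = -7*(-139/21) = 139/3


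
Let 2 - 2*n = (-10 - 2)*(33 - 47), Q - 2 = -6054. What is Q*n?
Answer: 502316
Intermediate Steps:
Q = -6052 (Q = 2 - 6054 = -6052)
n = -83 (n = 1 - (-10 - 2)*(33 - 47)/2 = 1 - (-6)*(-14) = 1 - 1/2*168 = 1 - 84 = -83)
Q*n = -6052*(-83) = 502316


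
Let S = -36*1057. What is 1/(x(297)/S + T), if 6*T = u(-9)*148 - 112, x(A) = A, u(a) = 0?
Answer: -12684/236867 ≈ -0.053549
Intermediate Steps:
S = -38052
T = -56/3 (T = (0*148 - 112)/6 = (0 - 112)/6 = (1/6)*(-112) = -56/3 ≈ -18.667)
1/(x(297)/S + T) = 1/(297/(-38052) - 56/3) = 1/(297*(-1/38052) - 56/3) = 1/(-33/4228 - 56/3) = 1/(-236867/12684) = -12684/236867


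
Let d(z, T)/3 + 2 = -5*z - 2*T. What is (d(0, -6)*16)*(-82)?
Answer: -39360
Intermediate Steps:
d(z, T) = -6 - 15*z - 6*T (d(z, T) = -6 + 3*(-5*z - 2*T) = -6 + (-15*z - 6*T) = -6 - 15*z - 6*T)
(d(0, -6)*16)*(-82) = ((-6 - 15*0 - 6*(-6))*16)*(-82) = ((-6 + 0 + 36)*16)*(-82) = (30*16)*(-82) = 480*(-82) = -39360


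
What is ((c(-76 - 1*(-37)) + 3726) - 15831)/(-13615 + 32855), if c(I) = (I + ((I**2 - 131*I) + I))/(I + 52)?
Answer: -11601/19240 ≈ -0.60296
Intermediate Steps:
c(I) = (I**2 - 129*I)/(52 + I) (c(I) = (I + (I**2 - 130*I))/(52 + I) = (I**2 - 129*I)/(52 + I))
((c(-76 - 1*(-37)) + 3726) - 15831)/(-13615 + 32855) = (((-76 - 1*(-37))*(-129 + (-76 - 1*(-37)))/(52 + (-76 - 1*(-37))) + 3726) - 15831)/(-13615 + 32855) = (((-76 + 37)*(-129 + (-76 + 37))/(52 + (-76 + 37)) + 3726) - 15831)/19240 = ((-39*(-129 - 39)/(52 - 39) + 3726) - 15831)*(1/19240) = ((-39*(-168)/13 + 3726) - 15831)*(1/19240) = ((-39*1/13*(-168) + 3726) - 15831)*(1/19240) = ((504 + 3726) - 15831)*(1/19240) = (4230 - 15831)*(1/19240) = -11601*1/19240 = -11601/19240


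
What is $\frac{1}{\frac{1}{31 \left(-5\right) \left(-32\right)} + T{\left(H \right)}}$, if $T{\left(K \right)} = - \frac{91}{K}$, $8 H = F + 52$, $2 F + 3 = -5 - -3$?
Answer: $- \frac{491040}{7221661} \approx -0.067995$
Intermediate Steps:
$F = - \frac{5}{2}$ ($F = - \frac{3}{2} + \frac{-5 - -3}{2} = - \frac{3}{2} + \frac{-5 + 3}{2} = - \frac{3}{2} + \frac{1}{2} \left(-2\right) = - \frac{3}{2} - 1 = - \frac{5}{2} \approx -2.5$)
$H = \frac{99}{16}$ ($H = \frac{- \frac{5}{2} + 52}{8} = \frac{1}{8} \cdot \frac{99}{2} = \frac{99}{16} \approx 6.1875$)
$\frac{1}{\frac{1}{31 \left(-5\right) \left(-32\right)} + T{\left(H \right)}} = \frac{1}{\frac{1}{31 \left(-5\right) \left(-32\right)} - \frac{91}{\frac{99}{16}}} = \frac{1}{\frac{1}{\left(-155\right) \left(-32\right)} - \frac{1456}{99}} = \frac{1}{\frac{1}{4960} - \frac{1456}{99}} = \frac{1}{- \frac{7221661}{491040}} = - \frac{491040}{7221661}$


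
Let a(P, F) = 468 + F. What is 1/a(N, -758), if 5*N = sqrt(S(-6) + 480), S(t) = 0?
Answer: -1/290 ≈ -0.0034483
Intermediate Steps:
N = 4*sqrt(30)/5 (N = sqrt(0 + 480)/5 = sqrt(480)/5 = (4*sqrt(30))/5 = 4*sqrt(30)/5 ≈ 4.3818)
1/a(N, -758) = 1/(468 - 758) = 1/(-290) = -1/290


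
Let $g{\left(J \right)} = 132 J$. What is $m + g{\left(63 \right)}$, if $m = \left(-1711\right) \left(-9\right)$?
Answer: $23715$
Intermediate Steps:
$m = 15399$
$m + g{\left(63 \right)} = 15399 + 132 \cdot 63 = 15399 + 8316 = 23715$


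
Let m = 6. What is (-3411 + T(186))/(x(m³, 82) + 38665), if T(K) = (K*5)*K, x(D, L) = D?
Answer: 169569/38881 ≈ 4.3612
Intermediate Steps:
T(K) = 5*K² (T(K) = (5*K)*K = 5*K²)
(-3411 + T(186))/(x(m³, 82) + 38665) = (-3411 + 5*186²)/(6³ + 38665) = (-3411 + 5*34596)/(216 + 38665) = (-3411 + 172980)/38881 = 169569*(1/38881) = 169569/38881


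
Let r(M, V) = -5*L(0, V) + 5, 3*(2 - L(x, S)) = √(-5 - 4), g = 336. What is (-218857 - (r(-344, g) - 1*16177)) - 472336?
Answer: -675011 - 5*I ≈ -6.7501e+5 - 5.0*I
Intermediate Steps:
L(x, S) = 2 - I (L(x, S) = 2 - √(-5 - 4)/3 = 2 - I)
r(M, V) = -5 + 5*I (r(M, V) = -5*(2 - I) + 5 = (-10 + 5*I) + 5 = -5 + 5*I)
(-218857 - (r(-344, g) - 1*16177)) - 472336 = (-218857 - ((-5 + 5*I) - 1*16177)) - 472336 = (-218857 - ((-5 + 5*I) - 16177)) - 472336 = (-218857 - (-16182 + 5*I)) - 472336 = (-218857 + (16182 - 5*I)) - 472336 = (-202675 - 5*I) - 472336 = -675011 - 5*I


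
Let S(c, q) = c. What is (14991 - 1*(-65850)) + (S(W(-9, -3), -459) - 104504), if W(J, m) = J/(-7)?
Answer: -165632/7 ≈ -23662.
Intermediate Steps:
W(J, m) = -J/7 (W(J, m) = J*(-1/7) = -J/7)
(14991 - 1*(-65850)) + (S(W(-9, -3), -459) - 104504) = (14991 - 1*(-65850)) + (-1/7*(-9) - 104504) = (14991 + 65850) + (9/7 - 104504) = 80841 - 731519/7 = -165632/7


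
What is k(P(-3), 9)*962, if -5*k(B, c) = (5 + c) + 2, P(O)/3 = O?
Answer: -15392/5 ≈ -3078.4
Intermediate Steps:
P(O) = 3*O
k(B, c) = -7/5 - c/5 (k(B, c) = -((5 + c) + 2)/5 = -(7 + c)/5 = -7/5 - c/5)
k(P(-3), 9)*962 = (-7/5 - ⅕*9)*962 = (-7/5 - 9/5)*962 = -16/5*962 = -15392/5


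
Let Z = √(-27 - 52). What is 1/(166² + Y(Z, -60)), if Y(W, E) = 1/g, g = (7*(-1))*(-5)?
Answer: 35/964461 ≈ 3.6290e-5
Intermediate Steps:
Z = I*√79 (Z = √(-79) = I*√79 ≈ 8.8882*I)
g = 35 (g = -7*(-5) = 35)
Y(W, E) = 1/35
1/(166² + Y(Z, -60)) = 1/(166² + 1/35) = 1/(27556 + 1/35) = 1/(964461/35) = 35/964461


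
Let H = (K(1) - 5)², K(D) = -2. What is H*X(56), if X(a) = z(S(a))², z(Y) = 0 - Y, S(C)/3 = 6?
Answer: 15876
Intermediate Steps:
S(C) = 18 (S(C) = 3*6 = 18)
z(Y) = -Y
X(a) = 324 (X(a) = (-1*18)² = (-18)² = 324)
H = 49 (H = (-2 - 5)² = (-7)² = 49)
H*X(56) = 49*324 = 15876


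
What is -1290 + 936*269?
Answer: 250494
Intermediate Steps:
-1290 + 936*269 = -1290 + 251784 = 250494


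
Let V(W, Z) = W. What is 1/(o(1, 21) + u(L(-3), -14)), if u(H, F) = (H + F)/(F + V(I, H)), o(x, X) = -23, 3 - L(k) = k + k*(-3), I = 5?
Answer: -9/190 ≈ -0.047368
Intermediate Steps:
L(k) = 3 + 2*k (L(k) = 3 - (k + k*(-3)) = 3 - (k - 3*k) = 3 - (-2)*k = 3 + 2*k)
u(H, F) = (F + H)/(5 + F) (u(H, F) = (H + F)/(F + 5) = (F + H)/(5 + F))
1/(o(1, 21) + u(L(-3), -14)) = 1/(-23 + (-14 + (3 + 2*(-3)))/(5 - 14)) = 1/(-23 + (-14 + (3 - 6))/(-9)) = 1/(-23 - (-14 - 3)/9) = 1/(-23 - ⅑*(-17)) = 1/(-23 + 17/9) = 1/(-190/9) = -9/190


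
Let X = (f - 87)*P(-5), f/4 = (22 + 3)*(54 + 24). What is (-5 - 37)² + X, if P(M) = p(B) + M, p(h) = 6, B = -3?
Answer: 9477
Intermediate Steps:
f = 7800 (f = 4*((22 + 3)*(54 + 24)) = 4*(25*78) = 4*1950 = 7800)
P(M) = 6 + M
X = 7713 (X = (7800 - 87)*(6 - 5) = 7713*1 = 7713)
(-5 - 37)² + X = (-5 - 37)² + 7713 = (-42)² + 7713 = 1764 + 7713 = 9477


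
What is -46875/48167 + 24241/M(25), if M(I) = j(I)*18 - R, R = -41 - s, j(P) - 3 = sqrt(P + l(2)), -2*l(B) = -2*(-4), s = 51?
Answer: 84895861031/349499752 - 218169*sqrt(21)/7256 ≈ 105.12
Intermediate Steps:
l(B) = -4 (l(B) = -(-1)*(-4) = -1/2*8 = -4)
j(P) = 3 + sqrt(-4 + P) (j(P) = 3 + sqrt(P - 4) = 3 + sqrt(-4 + P))
R = -92 (R = -41 - 1*51 = -41 - 51 = -92)
M(I) = 146 + 18*sqrt(-4 + I) (M(I) = (3 + sqrt(-4 + I))*18 - 1*(-92) = (54 + 18*sqrt(-4 + I)) + 92 = 146 + 18*sqrt(-4 + I))
-46875/48167 + 24241/M(25) = -46875/48167 + 24241/(146 + 18*sqrt(-4 + 25)) = -46875*1/48167 + 24241/(146 + 18*sqrt(21)) = -46875/48167 + 24241/(146 + 18*sqrt(21))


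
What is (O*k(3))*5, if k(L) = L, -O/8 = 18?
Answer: -2160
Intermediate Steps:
O = -144 (O = -8*18 = -144)
(O*k(3))*5 = -144*3*5 = -432*5 = -2160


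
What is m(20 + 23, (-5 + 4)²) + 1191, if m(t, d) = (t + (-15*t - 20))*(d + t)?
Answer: -26177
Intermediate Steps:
m(t, d) = (-20 - 14*t)*(d + t) (m(t, d) = (t + (-20 - 15*t))*(d + t) = (-20 - 14*t)*(d + t))
m(20 + 23, (-5 + 4)²) + 1191 = (-20*(-5 + 4)² - 20*(20 + 23) - 14*(20 + 23)² - 14*(-5 + 4)²*(20 + 23)) + 1191 = (-20*(-1)² - 20*43 - 14*43² - 14*(-1)²*43) + 1191 = (-20*1 - 860 - 14*1849 - 14*1*43) + 1191 = (-20 - 860 - 25886 - 602) + 1191 = -27368 + 1191 = -26177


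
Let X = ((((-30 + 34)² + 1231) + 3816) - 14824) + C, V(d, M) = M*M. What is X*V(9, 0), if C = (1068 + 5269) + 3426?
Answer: 0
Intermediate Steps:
C = 9763 (C = 6337 + 3426 = 9763)
V(d, M) = M²
X = 2 (X = ((((-30 + 34)² + 1231) + 3816) - 14824) + 9763 = (((4² + 1231) + 3816) - 14824) + 9763 = (((16 + 1231) + 3816) - 14824) + 9763 = ((1247 + 3816) - 14824) + 9763 = (5063 - 14824) + 9763 = -9761 + 9763 = 2)
X*V(9, 0) = 2*0² = 2*0 = 0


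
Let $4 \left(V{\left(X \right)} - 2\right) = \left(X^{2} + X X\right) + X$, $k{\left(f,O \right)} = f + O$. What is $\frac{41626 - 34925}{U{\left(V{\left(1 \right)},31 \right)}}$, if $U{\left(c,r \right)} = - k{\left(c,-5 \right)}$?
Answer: $\frac{26804}{9} \approx 2978.2$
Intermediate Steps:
$k{\left(f,O \right)} = O + f$
$V{\left(X \right)} = 2 + \frac{X^{2}}{2} + \frac{X}{4}$ ($V{\left(X \right)} = 2 + \frac{\left(X^{2} + X X\right) + X}{4} = 2 + \frac{\left(X^{2} + X^{2}\right) + X}{4} = 2 + \frac{2 X^{2} + X}{4} = 2 + \frac{X + 2 X^{2}}{4} = 2 + \left(\frac{X^{2}}{2} + \frac{X}{4}\right) = 2 + \frac{X^{2}}{2} + \frac{X}{4}$)
$U{\left(c,r \right)} = 5 - c$ ($U{\left(c,r \right)} = - (-5 + c) = 5 - c$)
$\frac{41626 - 34925}{U{\left(V{\left(1 \right)},31 \right)}} = \frac{41626 - 34925}{5 - \left(2 + \frac{1^{2}}{2} + \frac{1}{4} \cdot 1\right)} = \frac{6701}{5 - \left(2 + \frac{1}{2} \cdot 1 + \frac{1}{4}\right)} = \frac{6701}{5 - \left(2 + \frac{1}{2} + \frac{1}{4}\right)} = \frac{6701}{5 - \frac{11}{4}} = \frac{6701}{\frac{9}{4}} = 6701 \cdot \frac{4}{9} = \frac{26804}{9}$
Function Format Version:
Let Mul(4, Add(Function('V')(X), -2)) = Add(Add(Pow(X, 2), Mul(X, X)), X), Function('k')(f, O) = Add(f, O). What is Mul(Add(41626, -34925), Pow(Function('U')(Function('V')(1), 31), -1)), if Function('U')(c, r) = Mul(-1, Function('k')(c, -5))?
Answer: Rational(26804, 9) ≈ 2978.2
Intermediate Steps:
Function('k')(f, O) = Add(O, f)
Function('V')(X) = Add(2, Mul(Rational(1, 2), Pow(X, 2)), Mul(Rational(1, 4), X)) (Function('V')(X) = Add(2, Mul(Rational(1, 4), Add(Add(Pow(X, 2), Mul(X, X)), X))) = Add(2, Mul(Rational(1, 4), Add(Add(Pow(X, 2), Pow(X, 2)), X))) = Add(2, Mul(Rational(1, 4), Add(Mul(2, Pow(X, 2)), X))) = Add(2, Mul(Rational(1, 4), Add(X, Mul(2, Pow(X, 2))))) = Add(2, Add(Mul(Rational(1, 2), Pow(X, 2)), Mul(Rational(1, 4), X))) = Add(2, Mul(Rational(1, 2), Pow(X, 2)), Mul(Rational(1, 4), X)))
Function('U')(c, r) = Add(5, Mul(-1, c)) (Function('U')(c, r) = Mul(-1, Add(-5, c)) = Add(5, Mul(-1, c)))
Mul(Add(41626, -34925), Pow(Function('U')(Function('V')(1), 31), -1)) = Mul(Add(41626, -34925), Pow(Add(5, Mul(-1, Add(2, Mul(Rational(1, 2), Pow(1, 2)), Mul(Rational(1, 4), 1)))), -1)) = Mul(6701, Pow(Add(5, Mul(-1, Add(2, Mul(Rational(1, 2), 1), Rational(1, 4)))), -1)) = Mul(6701, Pow(Add(5, Mul(-1, Add(2, Rational(1, 2), Rational(1, 4)))), -1)) = Mul(6701, Pow(Add(5, Mul(-1, Rational(11, 4))), -1)) = Mul(6701, Pow(Add(5, Rational(-11, 4)), -1)) = Mul(6701, Pow(Rational(9, 4), -1)) = Mul(6701, Rational(4, 9)) = Rational(26804, 9)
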